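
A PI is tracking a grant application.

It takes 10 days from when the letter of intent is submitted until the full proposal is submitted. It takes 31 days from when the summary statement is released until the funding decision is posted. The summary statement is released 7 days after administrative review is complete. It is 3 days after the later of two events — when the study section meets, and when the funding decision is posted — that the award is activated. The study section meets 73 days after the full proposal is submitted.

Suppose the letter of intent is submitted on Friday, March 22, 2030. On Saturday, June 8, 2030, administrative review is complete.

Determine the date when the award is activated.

The letter of intent is submitted: Mar 22, 2030.
The full proposal is submitted: Mar 22, 2030 + 10 days = Apr 1, 2030.
The study section meets: Apr 1, 2030 + 73 days = Jun 13, 2030.
Administrative review is complete: Jun 8, 2030.
The summary statement is released: Jun 8, 2030 + 7 days = Jun 15, 2030.
The funding decision is posted: Jun 15, 2030 + 31 days = Jul 16, 2030.
Both prerequisites met — the study section meets (Jun 13, 2030), the funding decision is posted (Jul 16, 2030); the later is Jul 16, 2030.
The award is activated: Jul 16, 2030 + 3 days = Jul 19, 2030.

Friday, July 19, 2030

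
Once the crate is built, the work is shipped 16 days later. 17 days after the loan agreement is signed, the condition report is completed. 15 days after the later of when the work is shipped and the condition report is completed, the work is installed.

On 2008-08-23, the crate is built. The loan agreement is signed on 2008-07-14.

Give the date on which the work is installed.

The crate is built: Aug 23, 2008.
The work is shipped: Aug 23, 2008 + 16 days = Sep 8, 2008.
The loan agreement is signed: Jul 14, 2008.
The condition report is completed: Jul 14, 2008 + 17 days = Jul 31, 2008.
Both prerequisites met — the work is shipped (Sep 8, 2008), the condition report is completed (Jul 31, 2008); the later is Sep 8, 2008.
The work is installed: Sep 8, 2008 + 15 days = Sep 23, 2008.

2008-09-23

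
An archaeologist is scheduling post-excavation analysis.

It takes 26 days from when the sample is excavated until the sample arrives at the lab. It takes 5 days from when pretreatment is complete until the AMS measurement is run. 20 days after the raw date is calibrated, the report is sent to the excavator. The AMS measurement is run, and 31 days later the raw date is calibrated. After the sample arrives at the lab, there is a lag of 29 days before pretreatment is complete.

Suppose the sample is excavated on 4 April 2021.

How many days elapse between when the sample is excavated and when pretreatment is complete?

55 days

Causal path: the sample is excavated → the sample arrives at the lab → pretreatment is complete.
Total delay along the path: 26 + 29 = 55 days.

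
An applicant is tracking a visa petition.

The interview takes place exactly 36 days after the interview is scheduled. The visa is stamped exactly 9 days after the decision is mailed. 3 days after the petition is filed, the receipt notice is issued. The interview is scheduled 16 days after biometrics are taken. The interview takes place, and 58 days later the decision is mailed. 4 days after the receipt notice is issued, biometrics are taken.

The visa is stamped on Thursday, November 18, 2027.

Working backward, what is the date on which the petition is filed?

The visa is stamped: Nov 18, 2027.
The decision is mailed: Nov 18, 2027 − 9 days = Nov 9, 2027.
The interview takes place: Nov 9, 2027 − 58 days = Sep 12, 2027.
The interview is scheduled: Sep 12, 2027 − 36 days = Aug 7, 2027.
Biometrics are taken: Aug 7, 2027 − 16 days = Jul 22, 2027.
The receipt notice is issued: Jul 22, 2027 − 4 days = Jul 18, 2027.
The petition is filed: Jul 18, 2027 − 3 days = Jul 15, 2027.

Thursday, July 15, 2027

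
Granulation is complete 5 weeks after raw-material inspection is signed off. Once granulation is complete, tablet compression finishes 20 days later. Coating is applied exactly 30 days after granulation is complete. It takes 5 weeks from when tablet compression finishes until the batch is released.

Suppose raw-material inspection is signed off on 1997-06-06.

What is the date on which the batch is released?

Raw-material inspection is signed off: Jun 6, 1997.
Granulation is complete: Jun 6, 1997 + 5 weeks = Jul 11, 1997.
Tablet compression finishes: Jul 11, 1997 + 20 days = Jul 31, 1997.
The batch is released: Jul 31, 1997 + 5 weeks = Sep 4, 1997.

1997-09-04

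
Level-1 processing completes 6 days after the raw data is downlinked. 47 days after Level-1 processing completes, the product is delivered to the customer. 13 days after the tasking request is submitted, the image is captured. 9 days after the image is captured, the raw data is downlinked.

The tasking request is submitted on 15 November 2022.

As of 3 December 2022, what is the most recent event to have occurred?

The tasking request is submitted: Nov 15, 2022.
The image is captured: Nov 15, 2022 + 13 days = Nov 28, 2022.
The raw data is downlinked: Nov 28, 2022 + 9 days = Dec 7, 2022.
Level-1 processing completes: Dec 7, 2022 + 6 days = Dec 13, 2022.
The product is delivered to the customer: Dec 13, 2022 + 47 days = Jan 29, 2023.
Dec 3, 2022 falls between when the image is captured (Nov 28, 2022) and when the raw data is downlinked (Dec 7, 2022).

The image is captured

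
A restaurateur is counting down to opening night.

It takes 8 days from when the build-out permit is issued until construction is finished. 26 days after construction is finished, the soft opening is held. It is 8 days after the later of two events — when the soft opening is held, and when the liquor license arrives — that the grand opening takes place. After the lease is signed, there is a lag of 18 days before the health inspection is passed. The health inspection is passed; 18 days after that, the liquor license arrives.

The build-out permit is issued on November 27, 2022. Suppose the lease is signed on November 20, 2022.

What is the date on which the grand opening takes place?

The build-out permit is issued: Nov 27, 2022.
Construction is finished: Nov 27, 2022 + 8 days = Dec 5, 2022.
The soft opening is held: Dec 5, 2022 + 26 days = Dec 31, 2022.
The lease is signed: Nov 20, 2022.
The health inspection is passed: Nov 20, 2022 + 18 days = Dec 8, 2022.
The liquor license arrives: Dec 8, 2022 + 18 days = Dec 26, 2022.
Both prerequisites met — the soft opening is held (Dec 31, 2022), the liquor license arrives (Dec 26, 2022); the later is Dec 31, 2022.
The grand opening takes place: Dec 31, 2022 + 8 days = Jan 8, 2023.

January 8, 2023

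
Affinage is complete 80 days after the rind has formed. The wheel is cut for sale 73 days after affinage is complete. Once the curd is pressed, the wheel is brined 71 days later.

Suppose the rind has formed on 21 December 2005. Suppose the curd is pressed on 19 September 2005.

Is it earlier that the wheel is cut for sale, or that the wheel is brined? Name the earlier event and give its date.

The rind has formed: Dec 21, 2005.
Affinage is complete: Dec 21, 2005 + 80 days = Mar 11, 2006.
The wheel is cut for sale: Mar 11, 2006 + 73 days = May 23, 2006.
The curd is pressed: Sep 19, 2005.
The wheel is brined: Sep 19, 2005 + 71 days = Nov 29, 2005.
Comparing: the wheel is cut for sale on May 23, 2006 vs the wheel is brined on Nov 29, 2005. Earlier: the wheel is brined.

The wheel is brined — 29 November 2005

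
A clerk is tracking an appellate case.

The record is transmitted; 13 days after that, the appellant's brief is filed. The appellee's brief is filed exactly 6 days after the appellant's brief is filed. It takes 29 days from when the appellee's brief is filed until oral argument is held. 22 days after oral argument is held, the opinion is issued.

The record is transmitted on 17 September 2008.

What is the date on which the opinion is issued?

The record is transmitted: Sep 17, 2008.
The appellant's brief is filed: Sep 17, 2008 + 13 days = Sep 30, 2008.
The appellee's brief is filed: Sep 30, 2008 + 6 days = Oct 6, 2008.
Oral argument is held: Oct 6, 2008 + 29 days = Nov 4, 2008.
The opinion is issued: Nov 4, 2008 + 22 days = Nov 26, 2008.

26 November 2008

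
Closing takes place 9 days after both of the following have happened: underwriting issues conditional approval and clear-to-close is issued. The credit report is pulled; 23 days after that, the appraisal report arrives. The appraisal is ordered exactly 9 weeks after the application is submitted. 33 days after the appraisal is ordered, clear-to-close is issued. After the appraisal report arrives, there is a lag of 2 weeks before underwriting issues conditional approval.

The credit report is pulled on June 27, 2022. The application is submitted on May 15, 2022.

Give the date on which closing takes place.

August 28, 2022

The credit report is pulled: Jun 27, 2022.
The appraisal report arrives: Jun 27, 2022 + 23 days = Jul 20, 2022.
Underwriting issues conditional approval: Jul 20, 2022 + 2 weeks = Aug 3, 2022.
The application is submitted: May 15, 2022.
The appraisal is ordered: May 15, 2022 + 9 weeks = Jul 17, 2022.
Clear-to-close is issued: Jul 17, 2022 + 33 days = Aug 19, 2022.
Both prerequisites met — underwriting issues conditional approval (Aug 3, 2022), clear-to-close is issued (Aug 19, 2022); the later is Aug 19, 2022.
Closing takes place: Aug 19, 2022 + 9 days = Aug 28, 2022.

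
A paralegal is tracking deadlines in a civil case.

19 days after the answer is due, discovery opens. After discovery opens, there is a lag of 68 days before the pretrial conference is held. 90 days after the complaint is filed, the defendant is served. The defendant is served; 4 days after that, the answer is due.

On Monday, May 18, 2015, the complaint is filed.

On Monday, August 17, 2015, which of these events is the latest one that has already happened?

The defendant is served

The complaint is filed: May 18, 2015.
The defendant is served: May 18, 2015 + 90 days = Aug 16, 2015.
The answer is due: Aug 16, 2015 + 4 days = Aug 20, 2015.
Discovery opens: Aug 20, 2015 + 19 days = Sep 8, 2015.
The pretrial conference is held: Sep 8, 2015 + 68 days = Nov 15, 2015.
Aug 17, 2015 falls between when the defendant is served (Aug 16, 2015) and when the answer is due (Aug 20, 2015).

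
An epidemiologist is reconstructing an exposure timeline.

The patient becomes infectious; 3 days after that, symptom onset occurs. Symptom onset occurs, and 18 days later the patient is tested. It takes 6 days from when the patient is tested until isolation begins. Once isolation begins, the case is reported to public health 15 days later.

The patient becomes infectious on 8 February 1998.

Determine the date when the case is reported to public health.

22 March 1998

The patient becomes infectious: Feb 8, 1998.
Symptom onset occurs: Feb 8, 1998 + 3 days = Feb 11, 1998.
The patient is tested: Feb 11, 1998 + 18 days = Mar 1, 1998.
Isolation begins: Mar 1, 1998 + 6 days = Mar 7, 1998.
The case is reported to public health: Mar 7, 1998 + 15 days = Mar 22, 1998.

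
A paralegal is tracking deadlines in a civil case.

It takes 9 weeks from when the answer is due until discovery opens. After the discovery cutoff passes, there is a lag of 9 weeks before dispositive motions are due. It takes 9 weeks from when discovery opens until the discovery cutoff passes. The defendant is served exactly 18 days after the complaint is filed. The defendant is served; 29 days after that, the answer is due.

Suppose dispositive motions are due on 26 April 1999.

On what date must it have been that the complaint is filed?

Dispositive motions are due: Apr 26, 1999.
The discovery cutoff passes: Apr 26, 1999 − 9 weeks = Feb 22, 1999.
Discovery opens: Feb 22, 1999 − 9 weeks = Dec 21, 1998.
The answer is due: Dec 21, 1998 − 9 weeks = Oct 19, 1998.
The defendant is served: Oct 19, 1998 − 29 days = Sep 20, 1998.
The complaint is filed: Sep 20, 1998 − 18 days = Sep 2, 1998.

2 September 1998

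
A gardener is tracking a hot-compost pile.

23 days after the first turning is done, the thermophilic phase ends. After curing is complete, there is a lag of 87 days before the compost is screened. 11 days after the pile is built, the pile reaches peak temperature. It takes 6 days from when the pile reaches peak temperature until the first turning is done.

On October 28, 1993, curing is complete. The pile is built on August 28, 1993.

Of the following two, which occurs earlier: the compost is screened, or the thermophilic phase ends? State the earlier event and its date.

Curing is complete: Oct 28, 1993.
The compost is screened: Oct 28, 1993 + 87 days = Jan 23, 1994.
The pile is built: Aug 28, 1993.
The pile reaches peak temperature: Aug 28, 1993 + 11 days = Sep 8, 1993.
The first turning is done: Sep 8, 1993 + 6 days = Sep 14, 1993.
The thermophilic phase ends: Sep 14, 1993 + 23 days = Oct 7, 1993.
Comparing: the compost is screened on Jan 23, 1994 vs the thermophilic phase ends on Oct 7, 1993. Earlier: the thermophilic phase ends.

The thermophilic phase ends — October 7, 1993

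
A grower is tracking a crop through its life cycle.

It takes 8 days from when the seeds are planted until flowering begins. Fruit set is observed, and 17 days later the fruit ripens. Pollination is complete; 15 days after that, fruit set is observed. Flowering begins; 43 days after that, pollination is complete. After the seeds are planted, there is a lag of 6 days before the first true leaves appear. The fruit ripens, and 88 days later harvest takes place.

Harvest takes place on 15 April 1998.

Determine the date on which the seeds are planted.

26 October 1997

Harvest takes place: Apr 15, 1998.
The fruit ripens: Apr 15, 1998 − 88 days = Jan 17, 1998.
Fruit set is observed: Jan 17, 1998 − 17 days = Dec 31, 1997.
Pollination is complete: Dec 31, 1997 − 15 days = Dec 16, 1997.
Flowering begins: Dec 16, 1997 − 43 days = Nov 3, 1997.
The seeds are planted: Nov 3, 1997 − 8 days = Oct 26, 1997.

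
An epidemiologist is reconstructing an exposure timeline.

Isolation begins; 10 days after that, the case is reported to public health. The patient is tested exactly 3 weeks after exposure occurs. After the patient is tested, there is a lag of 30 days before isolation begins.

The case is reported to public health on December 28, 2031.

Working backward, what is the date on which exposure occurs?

October 28, 2031

The case is reported to public health: Dec 28, 2031.
Isolation begins: Dec 28, 2031 − 10 days = Dec 18, 2031.
The patient is tested: Dec 18, 2031 − 30 days = Nov 18, 2031.
Exposure occurs: Nov 18, 2031 − 3 weeks = Oct 28, 2031.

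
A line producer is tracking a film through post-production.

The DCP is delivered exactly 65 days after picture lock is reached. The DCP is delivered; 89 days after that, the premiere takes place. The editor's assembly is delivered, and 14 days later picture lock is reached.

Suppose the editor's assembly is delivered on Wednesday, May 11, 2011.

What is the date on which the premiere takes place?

Wednesday, October 26, 2011

The editor's assembly is delivered: May 11, 2011.
Picture lock is reached: May 11, 2011 + 14 days = May 25, 2011.
The DCP is delivered: May 25, 2011 + 65 days = Jul 29, 2011.
The premiere takes place: Jul 29, 2011 + 89 days = Oct 26, 2011.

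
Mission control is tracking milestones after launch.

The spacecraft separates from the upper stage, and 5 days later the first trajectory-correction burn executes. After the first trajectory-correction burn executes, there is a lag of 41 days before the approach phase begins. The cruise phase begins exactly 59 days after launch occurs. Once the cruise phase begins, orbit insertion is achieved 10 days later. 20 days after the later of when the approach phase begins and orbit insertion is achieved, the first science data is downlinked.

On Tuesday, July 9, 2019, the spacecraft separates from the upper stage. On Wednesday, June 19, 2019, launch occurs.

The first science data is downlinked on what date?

Monday, September 16, 2019

The spacecraft separates from the upper stage: Jul 9, 2019.
The first trajectory-correction burn executes: Jul 9, 2019 + 5 days = Jul 14, 2019.
The approach phase begins: Jul 14, 2019 + 41 days = Aug 24, 2019.
Launch occurs: Jun 19, 2019.
The cruise phase begins: Jun 19, 2019 + 59 days = Aug 17, 2019.
Orbit insertion is achieved: Aug 17, 2019 + 10 days = Aug 27, 2019.
Both prerequisites met — the approach phase begins (Aug 24, 2019), orbit insertion is achieved (Aug 27, 2019); the later is Aug 27, 2019.
The first science data is downlinked: Aug 27, 2019 + 20 days = Sep 16, 2019.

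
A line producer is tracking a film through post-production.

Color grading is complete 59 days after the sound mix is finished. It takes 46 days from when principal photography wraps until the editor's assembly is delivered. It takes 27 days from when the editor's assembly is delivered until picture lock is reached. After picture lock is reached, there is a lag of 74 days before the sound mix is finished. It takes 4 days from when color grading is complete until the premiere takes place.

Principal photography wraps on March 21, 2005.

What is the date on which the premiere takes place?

October 17, 2005

Principal photography wraps: Mar 21, 2005.
The editor's assembly is delivered: Mar 21, 2005 + 46 days = May 6, 2005.
Picture lock is reached: May 6, 2005 + 27 days = Jun 2, 2005.
The sound mix is finished: Jun 2, 2005 + 74 days = Aug 15, 2005.
Color grading is complete: Aug 15, 2005 + 59 days = Oct 13, 2005.
The premiere takes place: Oct 13, 2005 + 4 days = Oct 17, 2005.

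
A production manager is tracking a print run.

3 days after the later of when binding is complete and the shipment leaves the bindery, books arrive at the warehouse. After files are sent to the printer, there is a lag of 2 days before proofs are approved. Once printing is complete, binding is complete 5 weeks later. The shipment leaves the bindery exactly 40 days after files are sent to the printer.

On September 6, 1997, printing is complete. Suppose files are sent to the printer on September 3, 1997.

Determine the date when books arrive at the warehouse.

October 16, 1997

Printing is complete: Sep 6, 1997.
Binding is complete: Sep 6, 1997 + 5 weeks = Oct 11, 1997.
Files are sent to the printer: Sep 3, 1997.
The shipment leaves the bindery: Sep 3, 1997 + 40 days = Oct 13, 1997.
Both prerequisites met — binding is complete (Oct 11, 1997), the shipment leaves the bindery (Oct 13, 1997); the later is Oct 13, 1997.
Books arrive at the warehouse: Oct 13, 1997 + 3 days = Oct 16, 1997.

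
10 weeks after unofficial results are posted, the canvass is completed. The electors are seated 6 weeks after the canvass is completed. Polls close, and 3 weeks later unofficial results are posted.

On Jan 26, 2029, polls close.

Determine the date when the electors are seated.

Jun 8, 2029

Polls close: Jan 26, 2029.
Unofficial results are posted: Jan 26, 2029 + 3 weeks = Feb 16, 2029.
The canvass is completed: Feb 16, 2029 + 10 weeks = Apr 27, 2029.
The electors are seated: Apr 27, 2029 + 6 weeks = Jun 8, 2029.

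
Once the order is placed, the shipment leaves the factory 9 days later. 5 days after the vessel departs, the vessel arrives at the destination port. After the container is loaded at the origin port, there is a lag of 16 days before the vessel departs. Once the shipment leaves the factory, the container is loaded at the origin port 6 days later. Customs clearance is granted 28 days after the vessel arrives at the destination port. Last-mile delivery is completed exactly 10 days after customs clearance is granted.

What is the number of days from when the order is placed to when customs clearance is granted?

Causal path: the order is placed → the shipment leaves the factory → the container is loaded at the origin port → the vessel departs → the vessel arrives at the destination port → customs clearance is granted.
Total delay along the path: 9 + 6 + 16 + 5 + 28 = 64 days.

64 days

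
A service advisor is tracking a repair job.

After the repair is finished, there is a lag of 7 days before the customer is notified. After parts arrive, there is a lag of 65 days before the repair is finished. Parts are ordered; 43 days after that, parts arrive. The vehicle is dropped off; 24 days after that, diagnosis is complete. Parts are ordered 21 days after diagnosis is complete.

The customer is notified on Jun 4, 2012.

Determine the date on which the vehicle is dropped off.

The customer is notified: Jun 4, 2012.
The repair is finished: Jun 4, 2012 − 7 days = May 28, 2012.
Parts arrive: May 28, 2012 − 65 days = Mar 24, 2012.
Parts are ordered: Mar 24, 2012 − 43 days = Feb 10, 2012.
Diagnosis is complete: Feb 10, 2012 − 21 days = Jan 20, 2012.
The vehicle is dropped off: Jan 20, 2012 − 24 days = Dec 27, 2011.

Dec 27, 2011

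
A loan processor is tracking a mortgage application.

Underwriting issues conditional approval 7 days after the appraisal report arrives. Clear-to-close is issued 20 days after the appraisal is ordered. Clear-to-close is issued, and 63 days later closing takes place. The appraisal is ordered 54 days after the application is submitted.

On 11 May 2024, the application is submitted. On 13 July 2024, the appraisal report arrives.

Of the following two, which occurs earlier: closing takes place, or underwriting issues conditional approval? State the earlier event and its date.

Underwriting issues conditional approval — 20 July 2024

The application is submitted: May 11, 2024.
The appraisal is ordered: May 11, 2024 + 54 days = Jul 4, 2024.
Clear-to-close is issued: Jul 4, 2024 + 20 days = Jul 24, 2024.
Closing takes place: Jul 24, 2024 + 63 days = Sep 25, 2024.
The appraisal report arrives: Jul 13, 2024.
Underwriting issues conditional approval: Jul 13, 2024 + 7 days = Jul 20, 2024.
Comparing: closing takes place on Sep 25, 2024 vs underwriting issues conditional approval on Jul 20, 2024. Earlier: underwriting issues conditional approval.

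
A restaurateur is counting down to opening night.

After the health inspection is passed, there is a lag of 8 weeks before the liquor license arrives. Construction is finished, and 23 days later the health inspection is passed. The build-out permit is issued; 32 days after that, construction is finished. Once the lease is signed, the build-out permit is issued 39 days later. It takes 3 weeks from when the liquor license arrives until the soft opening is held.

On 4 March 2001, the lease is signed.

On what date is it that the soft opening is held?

22 August 2001

The lease is signed: Mar 4, 2001.
The build-out permit is issued: Mar 4, 2001 + 39 days = Apr 12, 2001.
Construction is finished: Apr 12, 2001 + 32 days = May 14, 2001.
The health inspection is passed: May 14, 2001 + 23 days = Jun 6, 2001.
The liquor license arrives: Jun 6, 2001 + 8 weeks = Aug 1, 2001.
The soft opening is held: Aug 1, 2001 + 3 weeks = Aug 22, 2001.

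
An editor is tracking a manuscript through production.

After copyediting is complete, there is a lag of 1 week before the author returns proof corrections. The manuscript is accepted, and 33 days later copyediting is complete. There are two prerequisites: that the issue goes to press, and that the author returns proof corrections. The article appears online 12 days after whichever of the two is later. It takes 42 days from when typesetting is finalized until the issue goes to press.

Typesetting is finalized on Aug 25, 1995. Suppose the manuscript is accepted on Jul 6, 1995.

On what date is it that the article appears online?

Typesetting is finalized: Aug 25, 1995.
The issue goes to press: Aug 25, 1995 + 42 days = Oct 6, 1995.
The manuscript is accepted: Jul 6, 1995.
Copyediting is complete: Jul 6, 1995 + 33 days = Aug 8, 1995.
The author returns proof corrections: Aug 8, 1995 + 1 week = Aug 15, 1995.
Both prerequisites met — the issue goes to press (Oct 6, 1995), the author returns proof corrections (Aug 15, 1995); the later is Oct 6, 1995.
The article appears online: Oct 6, 1995 + 12 days = Oct 18, 1995.

Oct 18, 1995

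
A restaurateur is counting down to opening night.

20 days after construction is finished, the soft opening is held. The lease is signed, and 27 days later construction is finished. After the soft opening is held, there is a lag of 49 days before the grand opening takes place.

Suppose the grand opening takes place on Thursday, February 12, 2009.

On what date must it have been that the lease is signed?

Saturday, November 8, 2008

The grand opening takes place: Feb 12, 2009.
The soft opening is held: Feb 12, 2009 − 49 days = Dec 25, 2008.
Construction is finished: Dec 25, 2008 − 20 days = Dec 5, 2008.
The lease is signed: Dec 5, 2008 − 27 days = Nov 8, 2008.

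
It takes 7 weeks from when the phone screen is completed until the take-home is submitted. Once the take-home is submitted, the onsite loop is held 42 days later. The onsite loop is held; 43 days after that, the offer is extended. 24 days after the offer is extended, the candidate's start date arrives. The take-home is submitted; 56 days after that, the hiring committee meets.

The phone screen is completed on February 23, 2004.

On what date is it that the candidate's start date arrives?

July 30, 2004

The phone screen is completed: Feb 23, 2004.
The take-home is submitted: Feb 23, 2004 + 7 weeks = Apr 12, 2004.
The onsite loop is held: Apr 12, 2004 + 42 days = May 24, 2004.
The offer is extended: May 24, 2004 + 43 days = Jul 6, 2004.
The candidate's start date arrives: Jul 6, 2004 + 24 days = Jul 30, 2004.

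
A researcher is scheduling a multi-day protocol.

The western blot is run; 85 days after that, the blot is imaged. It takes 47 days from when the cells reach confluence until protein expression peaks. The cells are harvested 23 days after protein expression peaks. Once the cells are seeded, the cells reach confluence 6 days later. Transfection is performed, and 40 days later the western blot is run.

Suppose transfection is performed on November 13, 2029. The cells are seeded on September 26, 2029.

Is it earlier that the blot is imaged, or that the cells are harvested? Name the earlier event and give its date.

The cells are harvested — December 11, 2029

Transfection is performed: Nov 13, 2029.
The western blot is run: Nov 13, 2029 + 40 days = Dec 23, 2029.
The blot is imaged: Dec 23, 2029 + 85 days = Mar 18, 2030.
The cells are seeded: Sep 26, 2029.
The cells reach confluence: Sep 26, 2029 + 6 days = Oct 2, 2029.
Protein expression peaks: Oct 2, 2029 + 47 days = Nov 18, 2029.
The cells are harvested: Nov 18, 2029 + 23 days = Dec 11, 2029.
Comparing: the blot is imaged on Mar 18, 2030 vs the cells are harvested on Dec 11, 2029. Earlier: the cells are harvested.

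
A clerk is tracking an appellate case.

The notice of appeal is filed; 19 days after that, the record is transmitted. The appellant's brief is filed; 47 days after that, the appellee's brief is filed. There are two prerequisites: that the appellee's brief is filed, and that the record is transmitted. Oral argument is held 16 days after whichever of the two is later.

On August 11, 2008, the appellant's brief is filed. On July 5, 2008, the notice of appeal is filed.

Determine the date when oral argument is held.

October 13, 2008

The appellant's brief is filed: Aug 11, 2008.
The appellee's brief is filed: Aug 11, 2008 + 47 days = Sep 27, 2008.
The notice of appeal is filed: Jul 5, 2008.
The record is transmitted: Jul 5, 2008 + 19 days = Jul 24, 2008.
Both prerequisites met — the appellee's brief is filed (Sep 27, 2008), the record is transmitted (Jul 24, 2008); the later is Sep 27, 2008.
Oral argument is held: Sep 27, 2008 + 16 days = Oct 13, 2008.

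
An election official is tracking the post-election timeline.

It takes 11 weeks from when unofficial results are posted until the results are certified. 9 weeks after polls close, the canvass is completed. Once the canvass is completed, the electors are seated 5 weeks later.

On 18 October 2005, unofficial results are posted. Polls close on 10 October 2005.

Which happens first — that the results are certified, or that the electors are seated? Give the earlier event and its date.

The results are certified — 3 January 2006

Unofficial results are posted: Oct 18, 2005.
The results are certified: Oct 18, 2005 + 11 weeks = Jan 3, 2006.
Polls close: Oct 10, 2005.
The canvass is completed: Oct 10, 2005 + 9 weeks = Dec 12, 2005.
The electors are seated: Dec 12, 2005 + 5 weeks = Jan 16, 2006.
Comparing: the results are certified on Jan 3, 2006 vs the electors are seated on Jan 16, 2006. Earlier: the results are certified.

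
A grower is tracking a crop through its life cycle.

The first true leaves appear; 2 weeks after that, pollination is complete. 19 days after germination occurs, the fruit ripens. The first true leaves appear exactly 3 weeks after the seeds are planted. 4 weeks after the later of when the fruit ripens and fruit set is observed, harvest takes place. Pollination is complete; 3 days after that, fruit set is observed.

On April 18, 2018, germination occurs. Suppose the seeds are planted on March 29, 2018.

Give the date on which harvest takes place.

Germination occurs: Apr 18, 2018.
The fruit ripens: Apr 18, 2018 + 19 days = May 7, 2018.
The seeds are planted: Mar 29, 2018.
The first true leaves appear: Mar 29, 2018 + 3 weeks = Apr 19, 2018.
Pollination is complete: Apr 19, 2018 + 2 weeks = May 3, 2018.
Fruit set is observed: May 3, 2018 + 3 days = May 6, 2018.
Both prerequisites met — the fruit ripens (May 7, 2018), fruit set is observed (May 6, 2018); the later is May 7, 2018.
Harvest takes place: May 7, 2018 + 4 weeks = Jun 4, 2018.

June 4, 2018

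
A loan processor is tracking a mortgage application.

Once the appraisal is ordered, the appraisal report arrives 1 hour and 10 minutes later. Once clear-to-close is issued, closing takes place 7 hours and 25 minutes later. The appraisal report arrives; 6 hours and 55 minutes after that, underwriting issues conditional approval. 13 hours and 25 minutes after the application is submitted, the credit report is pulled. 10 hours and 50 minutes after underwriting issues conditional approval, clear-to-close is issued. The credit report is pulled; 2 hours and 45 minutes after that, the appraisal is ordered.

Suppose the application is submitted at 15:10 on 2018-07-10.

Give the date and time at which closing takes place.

The application is submitted: 15:10 Jul 10, 2018.
The credit report is pulled: 15:10 Jul 10, 2018 + 13h25m = 04:35 Jul 11, 2018.
The appraisal is ordered: 04:35 Jul 11, 2018 + 2h45m = 07:20 Jul 11, 2018.
The appraisal report arrives: 07:20 Jul 11, 2018 + 1h10m = 08:30 Jul 11, 2018.
Underwriting issues conditional approval: 08:30 Jul 11, 2018 + 6h55m = 15:25 Jul 11, 2018.
Clear-to-close is issued: 15:25 Jul 11, 2018 + 10h50m = 02:15 Jul 12, 2018.
Closing takes place: 02:15 Jul 12, 2018 + 7h25m = 09:40 Jul 12, 2018.

09:40 on 2018-07-12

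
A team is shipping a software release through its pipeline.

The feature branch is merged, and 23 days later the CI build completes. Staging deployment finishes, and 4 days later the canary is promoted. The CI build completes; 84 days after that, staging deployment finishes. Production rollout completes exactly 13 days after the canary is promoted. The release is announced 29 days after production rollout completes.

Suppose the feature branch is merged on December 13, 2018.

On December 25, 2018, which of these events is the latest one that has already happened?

The feature branch is merged: Dec 13, 2018.
The CI build completes: Dec 13, 2018 + 23 days = Jan 5, 2019.
Staging deployment finishes: Jan 5, 2019 + 84 days = Mar 30, 2019.
The canary is promoted: Mar 30, 2019 + 4 days = Apr 3, 2019.
Production rollout completes: Apr 3, 2019 + 13 days = Apr 16, 2019.
The release is announced: Apr 16, 2019 + 29 days = May 15, 2019.
Dec 25, 2018 falls between when the feature branch is merged (Dec 13, 2018) and when the CI build completes (Jan 5, 2019).

The feature branch is merged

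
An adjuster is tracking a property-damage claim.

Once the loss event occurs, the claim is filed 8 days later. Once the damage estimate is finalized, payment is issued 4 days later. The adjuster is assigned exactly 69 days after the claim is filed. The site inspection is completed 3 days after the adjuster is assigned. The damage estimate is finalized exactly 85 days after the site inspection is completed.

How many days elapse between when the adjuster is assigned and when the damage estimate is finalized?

88 days

Causal path: the adjuster is assigned → the site inspection is completed → the damage estimate is finalized.
Total delay along the path: 3 + 85 = 88 days.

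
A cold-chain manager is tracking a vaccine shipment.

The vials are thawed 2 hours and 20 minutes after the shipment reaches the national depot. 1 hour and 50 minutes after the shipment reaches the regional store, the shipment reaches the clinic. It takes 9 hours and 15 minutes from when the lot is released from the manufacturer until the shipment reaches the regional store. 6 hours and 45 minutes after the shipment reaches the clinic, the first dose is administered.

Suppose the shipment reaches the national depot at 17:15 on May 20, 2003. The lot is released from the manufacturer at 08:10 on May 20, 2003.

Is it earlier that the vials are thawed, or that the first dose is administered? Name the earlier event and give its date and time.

The shipment reaches the national depot: 17:15 May 20, 2003.
The vials are thawed: 17:15 May 20, 2003 + 2h20m = 19:35 May 20, 2003.
The lot is released from the manufacturer: 08:10 May 20, 2003.
The shipment reaches the regional store: 08:10 May 20, 2003 + 9h15m = 17:25 May 20, 2003.
The shipment reaches the clinic: 17:25 May 20, 2003 + 1h50m = 19:15 May 20, 2003.
The first dose is administered: 19:15 May 20, 2003 + 6h45m = 02:00 May 21, 2003.
Comparing: the vials are thawed at 19:35 May 20, 2003 vs the first dose is administered at 02:00 May 21, 2003. Earlier: the vials are thawed.

The vials are thawed — 19:35 on May 20, 2003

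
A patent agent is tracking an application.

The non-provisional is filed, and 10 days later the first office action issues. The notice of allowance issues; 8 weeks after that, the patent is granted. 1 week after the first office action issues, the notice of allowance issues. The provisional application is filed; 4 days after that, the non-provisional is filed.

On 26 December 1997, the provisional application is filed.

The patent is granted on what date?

The provisional application is filed: Dec 26, 1997.
The non-provisional is filed: Dec 26, 1997 + 4 days = Dec 30, 1997.
The first office action issues: Dec 30, 1997 + 10 days = Jan 9, 1998.
The notice of allowance issues: Jan 9, 1998 + 1 week = Jan 16, 1998.
The patent is granted: Jan 16, 1998 + 8 weeks = Mar 13, 1998.

13 March 1998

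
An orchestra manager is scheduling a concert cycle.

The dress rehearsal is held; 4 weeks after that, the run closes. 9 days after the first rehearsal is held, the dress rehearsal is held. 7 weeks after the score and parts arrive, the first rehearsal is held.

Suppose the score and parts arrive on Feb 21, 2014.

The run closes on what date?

The score and parts arrive: Feb 21, 2014.
The first rehearsal is held: Feb 21, 2014 + 7 weeks = Apr 11, 2014.
The dress rehearsal is held: Apr 11, 2014 + 9 days = Apr 20, 2014.
The run closes: Apr 20, 2014 + 4 weeks = May 18, 2014.

May 18, 2014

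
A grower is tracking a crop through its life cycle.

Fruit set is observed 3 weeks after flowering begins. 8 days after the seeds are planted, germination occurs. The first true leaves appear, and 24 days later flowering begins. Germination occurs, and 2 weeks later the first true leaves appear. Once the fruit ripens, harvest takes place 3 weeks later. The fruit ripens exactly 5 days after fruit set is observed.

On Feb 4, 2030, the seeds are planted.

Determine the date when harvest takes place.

The seeds are planted: Feb 4, 2030.
Germination occurs: Feb 4, 2030 + 8 days = Feb 12, 2030.
The first true leaves appear: Feb 12, 2030 + 2 weeks = Feb 26, 2030.
Flowering begins: Feb 26, 2030 + 24 days = Mar 22, 2030.
Fruit set is observed: Mar 22, 2030 + 3 weeks = Apr 12, 2030.
The fruit ripens: Apr 12, 2030 + 5 days = Apr 17, 2030.
Harvest takes place: Apr 17, 2030 + 3 weeks = May 8, 2030.

May 8, 2030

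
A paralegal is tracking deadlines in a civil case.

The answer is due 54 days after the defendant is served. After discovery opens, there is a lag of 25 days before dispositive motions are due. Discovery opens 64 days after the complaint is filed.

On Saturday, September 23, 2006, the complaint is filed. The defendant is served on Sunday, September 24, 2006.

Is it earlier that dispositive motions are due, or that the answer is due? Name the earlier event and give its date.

The answer is due — Friday, November 17, 2006

The complaint is filed: Sep 23, 2006.
Discovery opens: Sep 23, 2006 + 64 days = Nov 26, 2006.
Dispositive motions are due: Nov 26, 2006 + 25 days = Dec 21, 2006.
The defendant is served: Sep 24, 2006.
The answer is due: Sep 24, 2006 + 54 days = Nov 17, 2006.
Comparing: dispositive motions are due on Dec 21, 2006 vs the answer is due on Nov 17, 2006. Earlier: the answer is due.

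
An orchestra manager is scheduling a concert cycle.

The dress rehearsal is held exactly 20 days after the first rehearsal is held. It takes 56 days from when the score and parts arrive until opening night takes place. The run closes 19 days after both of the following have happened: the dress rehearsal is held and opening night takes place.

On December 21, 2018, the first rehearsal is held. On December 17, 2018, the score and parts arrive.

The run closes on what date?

March 2, 2019

The first rehearsal is held: Dec 21, 2018.
The dress rehearsal is held: Dec 21, 2018 + 20 days = Jan 10, 2019.
The score and parts arrive: Dec 17, 2018.
Opening night takes place: Dec 17, 2018 + 56 days = Feb 11, 2019.
Both prerequisites met — the dress rehearsal is held (Jan 10, 2019), opening night takes place (Feb 11, 2019); the later is Feb 11, 2019.
The run closes: Feb 11, 2019 + 19 days = Mar 2, 2019.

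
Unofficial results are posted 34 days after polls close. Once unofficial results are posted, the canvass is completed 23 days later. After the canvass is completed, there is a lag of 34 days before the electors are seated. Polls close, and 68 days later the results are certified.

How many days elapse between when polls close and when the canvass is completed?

Causal path: polls close → unofficial results are posted → the canvass is completed.
Total delay along the path: 34 + 23 = 57 days.

57 days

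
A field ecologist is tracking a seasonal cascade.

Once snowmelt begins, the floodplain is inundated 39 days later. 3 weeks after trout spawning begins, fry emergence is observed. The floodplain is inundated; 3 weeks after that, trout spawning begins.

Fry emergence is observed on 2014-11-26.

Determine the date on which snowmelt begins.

2014-09-06

Fry emergence is observed: Nov 26, 2014.
Trout spawning begins: Nov 26, 2014 − 3 weeks = Nov 5, 2014.
The floodplain is inundated: Nov 5, 2014 − 3 weeks = Oct 15, 2014.
Snowmelt begins: Oct 15, 2014 − 39 days = Sep 6, 2014.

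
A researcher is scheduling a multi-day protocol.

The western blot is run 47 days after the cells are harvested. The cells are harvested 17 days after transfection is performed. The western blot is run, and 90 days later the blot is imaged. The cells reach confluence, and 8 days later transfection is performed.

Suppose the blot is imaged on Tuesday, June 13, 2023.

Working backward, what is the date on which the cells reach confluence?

Monday, January 2, 2023

The blot is imaged: Jun 13, 2023.
The western blot is run: Jun 13, 2023 − 90 days = Mar 15, 2023.
The cells are harvested: Mar 15, 2023 − 47 days = Jan 27, 2023.
Transfection is performed: Jan 27, 2023 − 17 days = Jan 10, 2023.
The cells reach confluence: Jan 10, 2023 − 8 days = Jan 2, 2023.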